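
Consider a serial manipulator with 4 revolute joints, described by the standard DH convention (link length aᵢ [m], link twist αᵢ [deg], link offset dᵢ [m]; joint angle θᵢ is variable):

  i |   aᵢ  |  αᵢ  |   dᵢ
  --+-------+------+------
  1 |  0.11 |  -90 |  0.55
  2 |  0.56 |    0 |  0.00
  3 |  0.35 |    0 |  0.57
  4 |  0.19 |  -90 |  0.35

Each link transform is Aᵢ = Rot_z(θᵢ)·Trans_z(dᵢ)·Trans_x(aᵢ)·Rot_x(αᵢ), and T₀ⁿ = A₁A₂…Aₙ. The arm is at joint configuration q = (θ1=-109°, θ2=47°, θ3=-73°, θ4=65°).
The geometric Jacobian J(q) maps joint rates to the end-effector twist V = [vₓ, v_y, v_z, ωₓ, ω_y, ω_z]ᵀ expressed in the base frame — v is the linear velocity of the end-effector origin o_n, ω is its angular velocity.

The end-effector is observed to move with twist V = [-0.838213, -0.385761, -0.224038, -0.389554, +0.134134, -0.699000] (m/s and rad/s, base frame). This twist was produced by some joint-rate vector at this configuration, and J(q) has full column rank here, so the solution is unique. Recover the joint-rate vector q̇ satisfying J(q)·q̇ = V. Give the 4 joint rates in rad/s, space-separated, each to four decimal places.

-0.6990 0.3250 0.1860 -0.9230

o_n = [0.5592, -1.2017, 0.1743]
J₁: ẑ×o_n = [1.2017, 0.5592, -0.0000], ω = ẑ
J2: z=[0.9455, -0.3256, 0.0000] o=[-0.0358, -0.1040, 0.5500] → [0.1223, 0.3552, -0.8442, 0.9455, -0.3256, 0.0000]
J3: z=[0.9455, -0.3256, 0.0000] o=[-0.1602, -0.4651, 0.1404] → [-0.0110, -0.0320, -0.4622, 0.9455, -0.3256, 0.0000]
J4: z=[0.9455, -0.3256, 0.0000] o=[0.2764, -0.9481, 0.2939] → [0.0389, 0.1131, -0.1477, 0.9455, -0.3256, 0.0000]
q̇ = J⁺·V = [-0.6990, 0.3250, 0.1860, -0.9230]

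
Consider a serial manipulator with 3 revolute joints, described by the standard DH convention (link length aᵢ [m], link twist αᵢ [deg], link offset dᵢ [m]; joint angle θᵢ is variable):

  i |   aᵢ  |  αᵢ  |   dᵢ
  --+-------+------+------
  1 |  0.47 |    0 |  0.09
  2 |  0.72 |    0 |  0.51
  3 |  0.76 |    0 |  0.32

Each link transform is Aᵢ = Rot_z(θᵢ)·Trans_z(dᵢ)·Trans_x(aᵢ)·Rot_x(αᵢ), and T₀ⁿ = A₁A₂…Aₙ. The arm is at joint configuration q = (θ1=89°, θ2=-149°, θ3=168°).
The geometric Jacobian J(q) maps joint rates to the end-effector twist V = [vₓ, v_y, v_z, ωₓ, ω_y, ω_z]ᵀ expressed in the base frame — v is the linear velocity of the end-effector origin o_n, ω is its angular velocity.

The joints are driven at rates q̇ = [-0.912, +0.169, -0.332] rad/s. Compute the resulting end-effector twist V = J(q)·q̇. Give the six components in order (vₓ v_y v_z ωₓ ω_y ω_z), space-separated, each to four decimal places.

o_n = [0.1333, 0.5692, 0.9200]
J₁: ẑ×o_n = [-0.5692, 0.1333, 0.0000], ω = ẑ
J2: z=[0.0000, 0.0000, 1.0000] o=[0.0082, 0.4699, 0.0900] → [-0.0993, 0.1251, 0.0000, 0.0000, 0.0000, 1.0000]
J3: z=[0.0000, 0.0000, 1.0000] o=[0.3682, -0.1536, 0.6000] → [-0.7228, -0.2349, 0.0000, 0.0000, 0.0000, 1.0000]
V = J·q̇ = [0.7423, -0.0225, 0.0000, 0.0000, 0.0000, -1.0750]

0.7423 -0.0225 0.0000 0.0000 0.0000 -1.0750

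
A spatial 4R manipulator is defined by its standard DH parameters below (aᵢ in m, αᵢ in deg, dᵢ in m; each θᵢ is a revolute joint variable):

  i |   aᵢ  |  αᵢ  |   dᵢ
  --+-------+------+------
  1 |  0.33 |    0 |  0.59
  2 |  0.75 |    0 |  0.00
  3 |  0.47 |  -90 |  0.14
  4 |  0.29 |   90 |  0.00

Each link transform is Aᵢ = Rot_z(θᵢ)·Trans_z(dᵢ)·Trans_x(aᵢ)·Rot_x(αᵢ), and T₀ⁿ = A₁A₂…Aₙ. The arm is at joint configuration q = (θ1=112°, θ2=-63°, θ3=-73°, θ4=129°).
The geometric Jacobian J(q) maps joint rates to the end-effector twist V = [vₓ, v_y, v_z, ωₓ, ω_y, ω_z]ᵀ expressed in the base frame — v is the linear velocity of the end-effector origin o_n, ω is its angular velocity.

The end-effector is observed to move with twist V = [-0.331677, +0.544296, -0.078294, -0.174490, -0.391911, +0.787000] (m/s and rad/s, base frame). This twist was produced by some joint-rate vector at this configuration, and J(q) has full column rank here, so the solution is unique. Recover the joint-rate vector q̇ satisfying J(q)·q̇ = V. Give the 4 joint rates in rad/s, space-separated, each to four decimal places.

0.1750 0.6350 -0.0230 -0.4290

o_n = [0.6311, 0.7551, 0.5046]
J₁: ẑ×o_n = [-0.7551, 0.6311, 0.0000], ω = ẑ
J2: z=[0.0000, 0.0000, 1.0000] o=[-0.1236, 0.3060, 0.5900] → [-0.4491, 0.7547, 0.0000, 0.0000, 0.0000, 1.0000]
J3: z=[0.0000, 0.0000, 1.0000] o=[0.3684, 0.8720, 0.5900] → [0.1169, 0.2626, -0.0000, 0.0000, 0.0000, 1.0000]
J4: z=[0.4067, 0.9135, 0.0000] o=[0.7978, 0.6808, 0.7300] → [-0.2059, 0.0917, 0.1825, 0.4067, 0.9135, 0.0000]
q̇ = J⁺·V = [0.1750, 0.6350, -0.0230, -0.4290]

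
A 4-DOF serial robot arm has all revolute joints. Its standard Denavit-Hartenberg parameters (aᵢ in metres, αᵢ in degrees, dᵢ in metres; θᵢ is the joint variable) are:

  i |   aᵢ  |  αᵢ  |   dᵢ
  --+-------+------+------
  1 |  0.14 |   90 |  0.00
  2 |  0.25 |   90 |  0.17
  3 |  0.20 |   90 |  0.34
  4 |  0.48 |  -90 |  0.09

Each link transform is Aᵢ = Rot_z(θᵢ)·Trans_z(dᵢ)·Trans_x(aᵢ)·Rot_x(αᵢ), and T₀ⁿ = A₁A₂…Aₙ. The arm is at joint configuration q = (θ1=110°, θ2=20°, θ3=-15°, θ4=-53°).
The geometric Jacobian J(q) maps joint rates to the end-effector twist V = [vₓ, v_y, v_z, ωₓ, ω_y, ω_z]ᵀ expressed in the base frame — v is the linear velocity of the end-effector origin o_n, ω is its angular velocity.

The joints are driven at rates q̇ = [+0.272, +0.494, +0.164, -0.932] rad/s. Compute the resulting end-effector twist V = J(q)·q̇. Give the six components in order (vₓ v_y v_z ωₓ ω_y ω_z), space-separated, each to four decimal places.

o_n = [-0.3083, 0.7199, 0.2798]
J₁: ẑ×o_n = [-0.7199, -0.3083, 0.0000], ω = ẑ
J2: z=[0.9397, 0.3420, 0.0000] o=[-0.0479, 0.1316, 0.0000] → [0.0957, -0.2629, 0.6419, 0.9397, 0.3420, 0.0000]
J3: z=[-0.1170, 0.3214, -0.9397] o=[0.0315, 0.4105, 0.0855] → [0.3532, 0.3420, 0.0730, -0.1170, 0.3214, -0.9397]
J4: z=[-0.8245, -0.5589, -0.0885] o=[-0.1190, 0.6726, -0.1679] → [-0.2460, 0.3859, -0.1448, -0.8245, -0.5589, -0.0885]
V = J·q̇ = [0.1387, -0.5173, 0.4641, 1.2134, 0.7426, 0.2004]

0.1387 -0.5173 0.4641 1.2134 0.7426 0.2004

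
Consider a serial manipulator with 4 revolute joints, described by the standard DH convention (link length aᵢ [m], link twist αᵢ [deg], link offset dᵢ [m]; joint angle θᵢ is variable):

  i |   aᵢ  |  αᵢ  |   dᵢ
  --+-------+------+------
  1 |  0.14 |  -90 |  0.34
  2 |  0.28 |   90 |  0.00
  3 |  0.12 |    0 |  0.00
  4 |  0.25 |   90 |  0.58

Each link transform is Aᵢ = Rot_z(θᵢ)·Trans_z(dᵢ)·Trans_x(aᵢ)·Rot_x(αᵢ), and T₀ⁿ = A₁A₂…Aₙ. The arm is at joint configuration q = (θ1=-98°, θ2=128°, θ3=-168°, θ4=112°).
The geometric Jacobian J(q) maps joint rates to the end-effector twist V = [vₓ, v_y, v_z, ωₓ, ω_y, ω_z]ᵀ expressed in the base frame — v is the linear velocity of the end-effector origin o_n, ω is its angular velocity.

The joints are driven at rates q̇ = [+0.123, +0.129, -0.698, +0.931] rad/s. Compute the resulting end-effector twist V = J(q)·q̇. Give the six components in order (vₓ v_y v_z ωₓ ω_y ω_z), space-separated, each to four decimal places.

o_n = [-0.2871, -0.3745, -0.2554]
J₁: ẑ×o_n = [0.3745, -0.2871, 0.0000], ω = ẑ
J2: z=[0.9903, -0.1392, 0.0000] o=[-0.0195, -0.1386, 0.3400] → [0.0829, 0.5896, -0.2709, 0.9903, -0.1392, 0.0000]
J3: z=[-0.1097, -0.7803, -0.6157] o=[0.0045, 0.0321, 0.1194] → [0.0421, 0.1385, -0.1830, -0.1097, -0.7803, -0.6157]
J4: z=[-0.1097, -0.7803, -0.6157] o=[-0.0303, -0.0360, 0.2119] → [0.1562, 0.1069, -0.1633, -0.1097, -0.7803, -0.6157]
V = J·q̇ = [0.1728, 0.0436, -0.0593, 0.1022, -0.1998, -0.0204]

0.1728 0.0436 -0.0593 0.1022 -0.1998 -0.0204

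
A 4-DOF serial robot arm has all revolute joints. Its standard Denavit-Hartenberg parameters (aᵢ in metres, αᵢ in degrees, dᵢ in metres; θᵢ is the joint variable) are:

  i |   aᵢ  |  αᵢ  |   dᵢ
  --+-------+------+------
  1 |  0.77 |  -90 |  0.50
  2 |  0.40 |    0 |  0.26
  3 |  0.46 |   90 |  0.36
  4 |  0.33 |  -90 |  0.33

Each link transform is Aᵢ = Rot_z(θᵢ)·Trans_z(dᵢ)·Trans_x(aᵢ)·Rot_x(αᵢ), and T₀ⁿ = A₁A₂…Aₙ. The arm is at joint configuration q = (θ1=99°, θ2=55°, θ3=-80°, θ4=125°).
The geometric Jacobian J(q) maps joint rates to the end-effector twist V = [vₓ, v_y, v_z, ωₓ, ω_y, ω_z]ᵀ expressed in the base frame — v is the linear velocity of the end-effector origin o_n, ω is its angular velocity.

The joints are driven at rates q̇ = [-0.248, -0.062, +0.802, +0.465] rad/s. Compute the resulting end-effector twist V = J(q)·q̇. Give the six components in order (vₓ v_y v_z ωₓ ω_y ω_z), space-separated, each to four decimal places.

o_n = [-1.0523, 0.9524, 0.5858]
J₁: ẑ×o_n = [-0.9524, -1.0523, 0.0000], ω = ẑ
J2: z=[-0.9877, -0.1564, 0.0000] o=[-0.1205, 0.7605, 0.5000] → [-0.0134, 0.0848, -0.3353, -0.9877, -0.1564, 0.0000]
J3: z=[-0.9877, -0.1564, 0.0000] o=[-0.4131, 0.9465, 0.1723] → [-0.0647, 0.4084, -0.1059, -0.9877, -0.1564, 0.0000]
J4: z=[0.0661, -0.4174, 0.9063] o=[-0.8339, 1.3019, 0.3667] → [0.2253, -0.2124, -0.1142, 0.0661, -0.4174, 0.9063]
V = J·q̇ = [0.2899, 0.4845, -0.1173, -0.7001, -0.3099, 0.1734]

0.2899 0.4845 -0.1173 -0.7001 -0.3099 0.1734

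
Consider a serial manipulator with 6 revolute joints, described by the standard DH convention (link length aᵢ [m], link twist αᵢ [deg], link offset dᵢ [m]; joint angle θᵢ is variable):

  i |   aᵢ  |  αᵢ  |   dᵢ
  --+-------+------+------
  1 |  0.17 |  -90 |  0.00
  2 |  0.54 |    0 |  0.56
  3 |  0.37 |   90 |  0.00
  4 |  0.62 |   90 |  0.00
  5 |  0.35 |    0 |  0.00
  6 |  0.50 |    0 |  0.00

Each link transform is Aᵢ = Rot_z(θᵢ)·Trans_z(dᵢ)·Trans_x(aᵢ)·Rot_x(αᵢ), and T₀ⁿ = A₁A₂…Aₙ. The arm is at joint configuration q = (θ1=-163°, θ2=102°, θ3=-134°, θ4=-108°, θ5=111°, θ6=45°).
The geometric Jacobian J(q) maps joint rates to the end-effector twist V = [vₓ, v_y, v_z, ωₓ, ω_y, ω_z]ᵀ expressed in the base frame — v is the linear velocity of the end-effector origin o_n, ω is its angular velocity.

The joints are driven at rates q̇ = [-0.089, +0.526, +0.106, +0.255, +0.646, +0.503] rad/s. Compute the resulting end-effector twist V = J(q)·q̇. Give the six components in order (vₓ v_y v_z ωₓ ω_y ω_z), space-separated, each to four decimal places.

-0.4706 -0.5756 -0.3916 1.3040 -0.6335 -0.4518

o_n = [0.0761, -0.5247, 0.1112]
J₁: ẑ×o_n = [0.5247, 0.0761, -0.0000], ω = ẑ
J2: z=[0.2924, -0.9563, 0.0000] o=[-0.1626, -0.0497, 0.0000] → [-0.1064, -0.0325, 0.0893, 0.2924, -0.9563, 0.0000]
J3: z=[0.2924, -0.9563, 0.0000] o=[0.1085, -0.5524, -0.5282] → [-0.6115, -0.1870, -0.0230, 0.2924, -0.9563, 0.0000]
J4: z=[0.5068, 0.1549, 0.8480] o=[-0.1915, -0.6441, -0.3321] → [-0.0326, 0.0023, 0.0190, 0.5068, 0.1549, 0.8480]
J5: z=[0.8616, -0.0597, -0.5040] o=[-0.2086, -0.0328, -0.4337] → [-0.2805, -0.6130, -0.4069, 0.8616, -0.0597, -0.5040]
J6: z=[0.8616, -0.0597, -0.5040] o=[-0.0395, -0.1058, -0.1360] → [-0.2259, -0.2713, -0.3541, 0.8616, -0.0597, -0.5040]
V = J·q̇ = [-0.4706, -0.5756, -0.3916, 1.3040, -0.6335, -0.4518]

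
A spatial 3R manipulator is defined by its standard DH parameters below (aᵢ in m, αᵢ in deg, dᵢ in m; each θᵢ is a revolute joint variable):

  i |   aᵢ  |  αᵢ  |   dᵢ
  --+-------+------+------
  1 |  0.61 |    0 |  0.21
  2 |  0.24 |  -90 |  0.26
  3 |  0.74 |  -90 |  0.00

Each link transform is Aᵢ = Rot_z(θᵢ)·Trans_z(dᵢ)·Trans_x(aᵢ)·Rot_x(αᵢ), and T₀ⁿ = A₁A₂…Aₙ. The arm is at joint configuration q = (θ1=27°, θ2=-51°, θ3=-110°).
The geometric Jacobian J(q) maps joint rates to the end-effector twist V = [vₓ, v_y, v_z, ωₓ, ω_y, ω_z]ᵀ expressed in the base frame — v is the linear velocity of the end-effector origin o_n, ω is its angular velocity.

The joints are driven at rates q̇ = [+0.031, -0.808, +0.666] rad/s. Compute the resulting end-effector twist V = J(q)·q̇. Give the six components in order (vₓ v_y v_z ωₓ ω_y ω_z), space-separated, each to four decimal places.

0.4186 -0.1622 0.1686 0.2709 0.6084 -0.7770

o_n = [0.5316, 0.2823, 1.1654]
J₁: ẑ×o_n = [-0.2823, 0.5316, 0.0000], ω = ẑ
J2: z=[0.0000, 0.0000, 1.0000] o=[0.5435, 0.2769, 0.2100] → [-0.0053, -0.0120, 0.0000, 0.0000, 0.0000, 1.0000]
J3: z=[0.4067, 0.9135, 0.0000] o=[0.7628, 0.1793, 0.4700] → [0.6353, -0.2828, 0.2531, 0.4067, 0.9135, 0.0000]
V = J·q̇ = [0.4186, -0.1622, 0.1686, 0.2709, 0.6084, -0.7770]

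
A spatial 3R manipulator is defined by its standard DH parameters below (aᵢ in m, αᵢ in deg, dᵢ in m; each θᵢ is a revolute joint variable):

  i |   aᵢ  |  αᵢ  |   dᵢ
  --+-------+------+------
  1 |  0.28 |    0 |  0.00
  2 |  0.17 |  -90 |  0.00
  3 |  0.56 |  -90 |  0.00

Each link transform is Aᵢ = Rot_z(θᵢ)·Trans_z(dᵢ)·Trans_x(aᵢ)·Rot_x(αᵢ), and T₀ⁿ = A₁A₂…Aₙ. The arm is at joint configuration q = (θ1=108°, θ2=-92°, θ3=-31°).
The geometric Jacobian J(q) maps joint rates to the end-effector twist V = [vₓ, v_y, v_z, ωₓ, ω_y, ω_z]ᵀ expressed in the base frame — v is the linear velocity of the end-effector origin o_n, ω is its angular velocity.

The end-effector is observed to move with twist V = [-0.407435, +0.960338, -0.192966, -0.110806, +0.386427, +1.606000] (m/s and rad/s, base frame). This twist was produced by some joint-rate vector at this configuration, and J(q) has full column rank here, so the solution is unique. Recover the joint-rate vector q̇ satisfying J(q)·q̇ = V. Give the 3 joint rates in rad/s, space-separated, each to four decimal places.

0.8680 0.7380 0.4020

o_n = [0.5383, 0.4455, 0.2884]
J₁: ẑ×o_n = [-0.4455, 0.5383, 0.0000], ω = ẑ
J2: z=[0.0000, 0.0000, 1.0000] o=[-0.0865, 0.2663, 0.0000] → [-0.1792, 0.6248, 0.0000, 0.0000, 0.0000, 1.0000]
J3: z=[-0.2756, 0.9613, 0.0000] o=[0.0769, 0.3132, 0.0000] → [0.2772, 0.0795, -0.4800, -0.2756, 0.9613, 0.0000]
q̇ = J⁺·V = [0.8680, 0.7380, 0.4020]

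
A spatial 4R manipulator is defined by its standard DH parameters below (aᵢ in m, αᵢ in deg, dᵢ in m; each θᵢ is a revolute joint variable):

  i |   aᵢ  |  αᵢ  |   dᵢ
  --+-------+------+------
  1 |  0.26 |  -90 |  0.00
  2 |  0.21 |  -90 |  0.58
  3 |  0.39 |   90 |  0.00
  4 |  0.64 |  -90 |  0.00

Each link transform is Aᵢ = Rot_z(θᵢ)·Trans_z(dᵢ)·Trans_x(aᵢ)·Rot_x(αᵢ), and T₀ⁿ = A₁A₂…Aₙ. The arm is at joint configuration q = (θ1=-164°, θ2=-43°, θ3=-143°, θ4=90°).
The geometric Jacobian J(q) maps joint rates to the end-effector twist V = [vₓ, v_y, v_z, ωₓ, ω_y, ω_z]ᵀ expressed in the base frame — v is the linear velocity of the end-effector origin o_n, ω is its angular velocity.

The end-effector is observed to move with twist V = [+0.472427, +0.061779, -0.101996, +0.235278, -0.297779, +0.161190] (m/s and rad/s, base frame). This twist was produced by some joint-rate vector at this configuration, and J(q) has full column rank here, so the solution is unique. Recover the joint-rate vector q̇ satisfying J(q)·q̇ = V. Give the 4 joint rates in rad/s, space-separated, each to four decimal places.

o_n = [-0.3736, -0.9547, -0.5373]
J₁: ẑ×o_n = [0.9547, -0.3736, 0.0000], ω = ẑ
J2: z=[0.2756, -0.9613, 0.0000] o=[-0.2499, -0.0717, 0.0000] → [0.5165, 0.1481, -0.3623, 0.2756, -0.9613, 0.0000]
J3: z=[-0.6556, -0.1880, -0.7314] o=[-0.2377, -0.6715, 0.1432] → [-0.0792, -0.3467, 0.1601, -0.6556, -0.1880, -0.7314]
J4: z=[0.2030, 0.8890, -0.4104] o=[0.0460, -0.8344, -0.0692] → [-0.4655, 0.2672, 0.3486, 0.2030, 0.8890, -0.4104]
q̇ = J⁺·V = [0.3270, 0.6410, 0.0230, 0.3630]

0.3270 0.6410 0.0230 0.3630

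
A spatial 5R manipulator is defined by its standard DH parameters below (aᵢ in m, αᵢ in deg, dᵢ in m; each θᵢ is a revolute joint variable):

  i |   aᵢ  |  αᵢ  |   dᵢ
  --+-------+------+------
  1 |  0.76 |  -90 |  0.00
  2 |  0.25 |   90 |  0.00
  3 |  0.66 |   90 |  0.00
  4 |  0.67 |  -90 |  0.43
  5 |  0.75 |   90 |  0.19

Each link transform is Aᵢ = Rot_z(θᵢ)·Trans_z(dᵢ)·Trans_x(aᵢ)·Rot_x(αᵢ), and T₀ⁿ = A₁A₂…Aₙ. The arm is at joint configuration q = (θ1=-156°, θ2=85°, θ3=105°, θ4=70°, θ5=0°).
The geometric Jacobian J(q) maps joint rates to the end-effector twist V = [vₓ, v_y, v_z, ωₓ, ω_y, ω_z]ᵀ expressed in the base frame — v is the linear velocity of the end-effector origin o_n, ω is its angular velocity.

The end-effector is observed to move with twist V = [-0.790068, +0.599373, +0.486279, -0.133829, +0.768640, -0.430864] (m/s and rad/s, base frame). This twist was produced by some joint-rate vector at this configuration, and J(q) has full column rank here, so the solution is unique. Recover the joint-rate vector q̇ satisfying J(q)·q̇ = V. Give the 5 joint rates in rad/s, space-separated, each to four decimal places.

o_n = [-1.5756, -1.8459, -0.2915]
J₁: ẑ×o_n = [1.8459, -1.5756, 0.0000], ω = ẑ
J2: z=[0.4067, -0.9135, 0.0000] o=[-0.6943, -0.3091, 0.0000] → [0.2663, 0.1186, -1.4302, 0.4067, -0.9135, 0.0000]
J3: z=[-0.9101, -0.4052, 0.0872] o=[-0.7142, -0.3180, -0.2490] → [0.1504, -0.1137, 1.0415, -0.9101, -0.4052, 0.0872]
J4: z=[0.0284, -0.2707, -0.9623] o=[-0.4413, -0.8943, -0.0789] → [-0.8581, 1.0975, -0.3340, 0.0284, -0.2707, -0.9623]
J5: z=[-0.6998, 0.6820, -0.2125] o=[-0.9073, -1.4659, -0.3787] → [-0.0213, 0.2030, 0.7217, -0.6998, 0.6820, -0.2125]
q̇ = J⁺·V = [-0.3730, -0.3600, -0.3380, -0.0630, 0.4190]

-0.3730 -0.3600 -0.3380 -0.0630 0.4190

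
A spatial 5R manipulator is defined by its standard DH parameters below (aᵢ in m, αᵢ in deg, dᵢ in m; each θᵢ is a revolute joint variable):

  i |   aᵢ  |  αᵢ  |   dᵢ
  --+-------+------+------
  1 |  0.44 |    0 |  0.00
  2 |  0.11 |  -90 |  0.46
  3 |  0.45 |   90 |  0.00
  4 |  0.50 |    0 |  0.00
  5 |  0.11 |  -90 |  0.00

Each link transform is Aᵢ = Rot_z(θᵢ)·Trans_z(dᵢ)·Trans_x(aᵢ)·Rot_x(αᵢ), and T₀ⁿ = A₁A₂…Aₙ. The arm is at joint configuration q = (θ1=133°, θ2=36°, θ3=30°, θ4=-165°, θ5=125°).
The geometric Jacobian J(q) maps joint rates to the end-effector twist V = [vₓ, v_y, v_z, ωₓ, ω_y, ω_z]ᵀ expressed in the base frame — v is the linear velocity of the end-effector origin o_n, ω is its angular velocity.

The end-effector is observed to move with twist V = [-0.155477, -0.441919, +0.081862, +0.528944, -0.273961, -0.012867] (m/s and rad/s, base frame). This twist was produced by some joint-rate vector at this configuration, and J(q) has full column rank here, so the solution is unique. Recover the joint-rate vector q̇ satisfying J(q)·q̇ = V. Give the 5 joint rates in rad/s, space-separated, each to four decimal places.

0.1230 0.8540 0.1680 -0.7560 -0.3870

o_n = [-0.4135, 0.5477, 0.4343]
J₁: ẑ×o_n = [-0.5477, -0.4135, 0.0000], ω = ẑ
J2: z=[0.0000, 0.0000, 1.0000] o=[-0.3001, 0.3218, 0.0000] → [-0.2259, -0.1134, 0.0000, 0.0000, 0.0000, 1.0000]
J3: z=[-0.1908, -0.9816, 0.0000] o=[-0.4081, 0.3428, 0.4600] → [0.0252, -0.0049, -0.0444, -0.1908, -0.9816, 0.0000]
J4: z=[-0.4908, 0.0954, 0.8660] o=[-0.7906, 0.4171, 0.2350] → [-0.0940, 0.4244, -0.1001, -0.4908, 0.0954, 0.8660]
J5: z=[-0.4908, 0.0954, 0.8660] o=[-0.3553, 0.4644, 0.4765] → [-0.0762, -0.0710, -0.0354, -0.4908, 0.0954, 0.8660]
q̇ = J⁺·V = [0.1230, 0.8540, 0.1680, -0.7560, -0.3870]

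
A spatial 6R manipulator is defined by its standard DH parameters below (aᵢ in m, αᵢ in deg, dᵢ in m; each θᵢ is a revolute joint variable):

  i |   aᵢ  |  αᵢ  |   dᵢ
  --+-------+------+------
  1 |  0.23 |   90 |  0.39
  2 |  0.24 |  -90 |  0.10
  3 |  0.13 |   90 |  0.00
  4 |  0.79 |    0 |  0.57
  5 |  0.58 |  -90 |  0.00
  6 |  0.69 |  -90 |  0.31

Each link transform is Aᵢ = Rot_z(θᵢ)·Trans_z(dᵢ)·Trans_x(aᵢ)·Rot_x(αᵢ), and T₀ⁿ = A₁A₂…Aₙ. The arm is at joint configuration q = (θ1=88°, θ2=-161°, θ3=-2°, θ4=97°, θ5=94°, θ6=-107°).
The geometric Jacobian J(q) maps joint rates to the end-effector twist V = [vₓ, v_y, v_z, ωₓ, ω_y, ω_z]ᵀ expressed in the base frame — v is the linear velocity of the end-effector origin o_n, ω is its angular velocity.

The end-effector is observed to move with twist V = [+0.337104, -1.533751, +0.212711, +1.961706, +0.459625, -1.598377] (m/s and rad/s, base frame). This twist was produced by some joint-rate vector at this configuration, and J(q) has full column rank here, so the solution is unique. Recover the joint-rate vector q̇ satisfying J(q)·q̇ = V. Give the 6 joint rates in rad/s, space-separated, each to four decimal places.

o_n = [1.3339, 0.3932, 0.0310]
J₁: ẑ×o_n = [-0.3932, 1.3339, 0.0000], ω = ẑ
J2: z=[0.9994, -0.0349, 0.0000] o=[0.0080, 0.2299, 0.3900] → [0.0125, 0.3588, 0.2095, 0.9994, -0.0349, 0.0000]
J3: z=[0.0114, 0.3254, -0.9455] o=[0.1000, -0.0004, 0.3119] → [0.2808, -1.1635, -0.3970, 0.0114, 0.3254, -0.9455]
J4: z=[0.9999, -0.0019, 0.0114] o=[0.1003, -0.1233, 0.2696] → [-0.0054, 0.2526, 0.5188, 0.9999, -0.0019, 0.0114]
J5: z=[0.9999, -0.0019, 0.0114] o=[0.6790, 0.2217, -0.4340] → [-0.0028, -0.4576, 0.1727, 0.9999, -0.0019, 0.0114]
J6: z=[-0.0108, -0.4998, 0.8661] o=[0.6766, 0.7241, -0.1441] → [0.1991, 0.5711, 0.3321, -0.0108, -0.4998, 0.8661]
q̇ = J⁺·V = [-0.4470, 0.6240, 0.8590, 0.9540, 0.3700, -0.4090]

-0.4470 0.6240 0.8590 0.9540 0.3700 -0.4090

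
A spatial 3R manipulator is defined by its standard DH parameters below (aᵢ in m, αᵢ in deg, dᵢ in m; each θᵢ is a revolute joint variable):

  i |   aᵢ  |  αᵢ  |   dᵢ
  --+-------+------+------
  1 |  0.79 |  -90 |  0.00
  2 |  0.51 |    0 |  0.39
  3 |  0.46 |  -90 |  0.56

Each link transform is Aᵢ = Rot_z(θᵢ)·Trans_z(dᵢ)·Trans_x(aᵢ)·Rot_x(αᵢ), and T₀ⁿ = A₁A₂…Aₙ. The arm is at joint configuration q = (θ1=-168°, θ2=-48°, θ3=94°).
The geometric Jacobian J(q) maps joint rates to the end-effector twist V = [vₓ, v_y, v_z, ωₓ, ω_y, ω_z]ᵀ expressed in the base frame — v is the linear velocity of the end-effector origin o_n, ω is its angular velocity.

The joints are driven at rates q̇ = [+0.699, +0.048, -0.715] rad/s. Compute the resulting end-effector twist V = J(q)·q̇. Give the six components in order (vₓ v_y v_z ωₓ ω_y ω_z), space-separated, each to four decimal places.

o_n = [-1.2216, -1.2309, 0.0481]
J₁: ẑ×o_n = [1.2309, -1.2216, 0.0000], ω = ẑ
J2: z=[0.2079, -0.9781, 0.0000] o=[-0.7727, -0.1643, 0.0000] → [-0.0471, -0.0100, -0.6608, 0.2079, -0.9781, 0.0000]
J3: z=[0.2079, -0.9781, 0.0000] o=[-1.0255, -0.6167, 0.3790] → [0.3237, 0.0688, -0.3195, 0.2079, -0.9781, 0.0000]
V = J·q̇ = [0.6267, -0.9036, 0.1968, -0.1387, 0.6524, 0.6990]

0.6267 -0.9036 0.1968 -0.1387 0.6524 0.6990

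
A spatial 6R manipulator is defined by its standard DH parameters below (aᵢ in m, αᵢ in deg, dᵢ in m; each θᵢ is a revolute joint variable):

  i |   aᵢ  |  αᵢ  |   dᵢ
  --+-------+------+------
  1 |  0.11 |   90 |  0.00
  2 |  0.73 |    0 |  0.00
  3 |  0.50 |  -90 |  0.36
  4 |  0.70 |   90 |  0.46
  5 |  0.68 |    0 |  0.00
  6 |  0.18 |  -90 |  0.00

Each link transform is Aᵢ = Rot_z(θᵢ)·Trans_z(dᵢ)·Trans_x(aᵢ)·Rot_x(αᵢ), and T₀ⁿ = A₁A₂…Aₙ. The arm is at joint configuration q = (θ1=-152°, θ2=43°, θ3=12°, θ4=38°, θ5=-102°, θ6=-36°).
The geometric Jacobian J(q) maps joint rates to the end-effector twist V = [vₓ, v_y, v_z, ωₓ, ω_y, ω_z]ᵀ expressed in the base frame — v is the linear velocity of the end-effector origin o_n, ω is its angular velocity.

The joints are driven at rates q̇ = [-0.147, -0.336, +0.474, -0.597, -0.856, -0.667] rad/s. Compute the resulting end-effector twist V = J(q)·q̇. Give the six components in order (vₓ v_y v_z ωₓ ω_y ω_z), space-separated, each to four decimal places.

o_n = [-1.2730, -0.5654, 0.9949]
J₁: ẑ×o_n = [0.5654, -1.2730, 0.0000], ω = ẑ
J2: z=[-0.4695, 0.8829, 0.0000] o=[-0.0971, -0.0516, 0.0000] → [0.8785, 0.4671, 1.2794, -0.4695, 0.8829, 0.0000]
J3: z=[-0.4695, 0.8829, 0.0000] o=[-0.5685, -0.3023, 0.4979] → [0.4389, 0.2334, 0.7455, -0.4695, 0.8829, 0.0000]
J4: z=[0.7233, 0.3846, 0.5736] o=[-0.9907, -0.1191, 0.9074] → [0.2896, -0.2252, -0.2143, 0.7233, 0.3846, 0.5736]
J5: z=[-0.6817, 0.5300, 0.5043] o=[-0.7351, -0.4712, 1.6231] → [-0.2855, -0.6995, 0.3493, -0.6817, 0.5300, 0.5043]
J6: z=[-0.6817, 0.5300, 0.5043] o=[-1.2006, -0.6202, 1.1504] → [-0.1100, -0.1425, 0.0010, -0.6817, 0.5300, 0.5043]
V = J·q̇ = [-0.0254, 0.9691, -0.2483, 0.5417, -0.9149, -1.2575]

-0.0254 0.9691 -0.2483 0.5417 -0.9149 -1.2575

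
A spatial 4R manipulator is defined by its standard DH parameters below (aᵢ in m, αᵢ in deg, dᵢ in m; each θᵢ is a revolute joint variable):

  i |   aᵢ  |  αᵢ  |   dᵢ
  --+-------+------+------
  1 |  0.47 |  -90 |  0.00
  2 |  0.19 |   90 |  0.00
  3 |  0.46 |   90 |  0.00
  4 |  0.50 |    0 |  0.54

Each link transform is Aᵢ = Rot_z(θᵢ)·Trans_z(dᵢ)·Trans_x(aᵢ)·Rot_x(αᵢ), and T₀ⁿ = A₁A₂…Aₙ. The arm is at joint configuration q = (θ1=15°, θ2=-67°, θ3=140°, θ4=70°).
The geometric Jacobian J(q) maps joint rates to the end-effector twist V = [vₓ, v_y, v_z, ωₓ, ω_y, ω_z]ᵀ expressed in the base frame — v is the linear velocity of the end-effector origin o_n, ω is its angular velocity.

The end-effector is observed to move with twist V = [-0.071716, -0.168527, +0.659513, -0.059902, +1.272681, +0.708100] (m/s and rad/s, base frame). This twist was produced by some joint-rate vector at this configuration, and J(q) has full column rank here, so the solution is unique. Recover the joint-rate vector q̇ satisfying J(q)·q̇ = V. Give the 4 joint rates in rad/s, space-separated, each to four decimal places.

o_n = [-0.1555, 0.8065, 0.2330]
J₁: ẑ×o_n = [-0.8065, -0.1555, 0.0000], ω = ẑ
J2: z=[-0.2588, 0.9659, 0.0000] o=[0.4540, 0.1216, 0.0000] → [0.2251, 0.0603, 0.4115, -0.2588, 0.9659, 0.0000]
J3: z=[-0.8891, -0.2382, 0.3907] o=[0.5257, 0.1409, 0.1749] → [-0.2739, -0.2145, -0.7541, -0.8891, -0.2382, 0.3907]
J4: z=[0.0443, 0.8049, 0.5917] o=[0.3162, 0.3908, -0.1495] → [0.0620, -0.2961, 0.3981, 0.0443, 0.8049, 0.5917]
q̇ = J⁺·V = [0.3960, 0.7760, -0.1280, 0.6120]

0.3960 0.7760 -0.1280 0.6120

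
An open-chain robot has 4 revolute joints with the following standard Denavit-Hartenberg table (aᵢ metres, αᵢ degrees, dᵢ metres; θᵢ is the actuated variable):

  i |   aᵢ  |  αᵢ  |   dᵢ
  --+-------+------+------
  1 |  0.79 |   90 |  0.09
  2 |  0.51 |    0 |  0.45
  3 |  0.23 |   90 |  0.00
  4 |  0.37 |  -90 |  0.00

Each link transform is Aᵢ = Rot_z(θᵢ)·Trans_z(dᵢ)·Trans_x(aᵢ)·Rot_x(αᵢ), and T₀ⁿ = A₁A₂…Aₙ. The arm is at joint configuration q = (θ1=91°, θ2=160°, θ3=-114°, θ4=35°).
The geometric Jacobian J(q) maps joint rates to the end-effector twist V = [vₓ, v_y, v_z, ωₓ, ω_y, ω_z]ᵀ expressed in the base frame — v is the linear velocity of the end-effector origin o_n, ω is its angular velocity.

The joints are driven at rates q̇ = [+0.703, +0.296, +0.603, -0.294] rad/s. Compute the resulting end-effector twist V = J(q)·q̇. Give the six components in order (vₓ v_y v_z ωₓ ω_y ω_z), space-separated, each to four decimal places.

-0.5698 0.1026 0.2359 0.9026 -0.1958 0.9072

o_n = [0.6502, 0.6925, 0.6479]
J₁: ẑ×o_n = [-0.6925, 0.6502, 0.0000], ω = ẑ
J2: z=[0.9998, 0.0175, 0.0000] o=[-0.0138, 0.7899, 0.0900] → [0.0097, -0.5578, -0.1089, 0.9998, 0.0175, 0.0000]
J3: z=[0.9998, 0.0175, 0.0000] o=[0.4445, 0.3186, 0.2644] → [0.0067, -0.3834, 0.3703, 0.9998, 0.0175, 0.0000]
J4: z=[-0.0126, 0.7192, -0.6947] o=[0.4417, 0.4783, 0.4299] → [0.3056, -0.1421, -0.1527, -0.0126, 0.7192, -0.6947]
V = J·q̇ = [-0.5698, 0.1026, 0.2359, 0.9026, -0.1958, 0.9072]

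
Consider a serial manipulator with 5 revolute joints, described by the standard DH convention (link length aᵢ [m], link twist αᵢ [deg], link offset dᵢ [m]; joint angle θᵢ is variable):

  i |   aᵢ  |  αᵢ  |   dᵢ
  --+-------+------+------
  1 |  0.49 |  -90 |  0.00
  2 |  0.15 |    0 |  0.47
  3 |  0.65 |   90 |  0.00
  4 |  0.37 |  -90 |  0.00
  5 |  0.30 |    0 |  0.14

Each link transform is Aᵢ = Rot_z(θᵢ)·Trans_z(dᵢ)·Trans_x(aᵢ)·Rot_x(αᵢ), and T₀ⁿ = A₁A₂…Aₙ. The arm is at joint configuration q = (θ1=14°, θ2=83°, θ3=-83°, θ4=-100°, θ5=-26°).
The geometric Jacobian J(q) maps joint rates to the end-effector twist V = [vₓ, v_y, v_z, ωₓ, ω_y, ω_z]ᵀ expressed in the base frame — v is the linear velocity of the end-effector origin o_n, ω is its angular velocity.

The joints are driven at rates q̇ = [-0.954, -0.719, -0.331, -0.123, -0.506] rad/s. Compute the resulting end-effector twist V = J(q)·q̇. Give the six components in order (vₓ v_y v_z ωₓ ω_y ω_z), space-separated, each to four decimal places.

o_n = [1.1944, 0.1079, -0.0174]
J₁: ẑ×o_n = [-0.1079, 1.1944, 0.0000], ω = ẑ
J2: z=[-0.2419, 0.9703, 0.0000] o=[0.4754, 0.1185, 0.0000] → [-0.0169, -0.0042, -0.6951, -0.2419, 0.9703, 0.0000]
J3: z=[-0.2419, 0.9703, 0.0000] o=[0.3795, 0.5790, -0.1489] → [0.1276, 0.0318, -0.6768, -0.2419, 0.9703, 0.0000]
J4: z=[-0.0000, 0.0000, 1.0000] o=[1.0102, 0.7363, -0.1489] → [0.6283, 0.1843, 0.0000, -0.0000, 0.0000, 1.0000]
J5: z=[0.9976, 0.0698, 0.0000] o=[1.0360, 0.3672, -0.1489] → [0.0092, -0.1312, -0.2696, 0.9976, 0.0698, 0.0000]
V = J·q̇ = [-0.0091, -1.1033, 0.8602, -0.2507, -1.0541, -1.0770]

-0.0091 -1.1033 0.8602 -0.2507 -1.0541 -1.0770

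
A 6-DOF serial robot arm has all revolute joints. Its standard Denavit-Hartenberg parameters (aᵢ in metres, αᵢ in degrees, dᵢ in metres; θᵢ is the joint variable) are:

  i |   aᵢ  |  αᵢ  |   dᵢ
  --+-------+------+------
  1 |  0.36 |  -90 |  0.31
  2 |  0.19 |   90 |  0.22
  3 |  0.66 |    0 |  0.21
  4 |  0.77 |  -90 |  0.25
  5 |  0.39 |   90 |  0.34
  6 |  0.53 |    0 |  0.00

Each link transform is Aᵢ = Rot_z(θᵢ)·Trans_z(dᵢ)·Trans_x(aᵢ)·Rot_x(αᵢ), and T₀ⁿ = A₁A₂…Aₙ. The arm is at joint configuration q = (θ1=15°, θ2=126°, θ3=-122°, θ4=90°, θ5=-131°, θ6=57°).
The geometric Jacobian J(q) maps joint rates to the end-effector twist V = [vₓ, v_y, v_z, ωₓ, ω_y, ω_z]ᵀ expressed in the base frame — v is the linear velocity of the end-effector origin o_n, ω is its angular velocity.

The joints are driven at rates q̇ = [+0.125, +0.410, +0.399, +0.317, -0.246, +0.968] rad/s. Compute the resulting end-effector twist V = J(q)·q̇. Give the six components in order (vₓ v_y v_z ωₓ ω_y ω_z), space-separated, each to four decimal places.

-0.9989 0.3677 -0.0612 0.3367 0.6995 0.6841

o_n = [0.7660, 0.3642, -0.6913]
J₁: ẑ×o_n = [-0.3642, 0.7660, 0.0000], ω = ẑ
J2: z=[-0.2588, 0.9659, 0.0000] o=[0.3477, 0.0932, 0.3100] → [-0.9672, -0.2592, -0.4742, -0.2588, 0.9659, 0.0000]
J3: z=[0.7815, 0.2094, -0.5878] o=[0.1829, 0.2768, 0.1563] → [-0.1261, 0.3196, -0.0538, 0.7815, 0.2094, -0.5878]
J4: z=[0.7815, 0.2094, -0.5878] o=[0.6905, -0.1667, 0.3158] → [0.1011, 0.7426, 0.3990, 0.7815, 0.2094, -0.5878]
J5: z=[-0.5204, 0.7385, -0.4287] o=[0.6207, -0.6078, -0.3594] → [0.1716, -0.2350, -0.6131, -0.5204, 0.7385, -0.4287]
J6: z=[-0.2528, 0.3463, 0.9034] o=[0.7619, -0.1311, -0.5027] → [-0.5128, -0.0439, -0.1266, -0.2528, 0.3463, 0.9034]
V = J·q̇ = [-0.9989, 0.3677, -0.0612, 0.3367, 0.6995, 0.6841]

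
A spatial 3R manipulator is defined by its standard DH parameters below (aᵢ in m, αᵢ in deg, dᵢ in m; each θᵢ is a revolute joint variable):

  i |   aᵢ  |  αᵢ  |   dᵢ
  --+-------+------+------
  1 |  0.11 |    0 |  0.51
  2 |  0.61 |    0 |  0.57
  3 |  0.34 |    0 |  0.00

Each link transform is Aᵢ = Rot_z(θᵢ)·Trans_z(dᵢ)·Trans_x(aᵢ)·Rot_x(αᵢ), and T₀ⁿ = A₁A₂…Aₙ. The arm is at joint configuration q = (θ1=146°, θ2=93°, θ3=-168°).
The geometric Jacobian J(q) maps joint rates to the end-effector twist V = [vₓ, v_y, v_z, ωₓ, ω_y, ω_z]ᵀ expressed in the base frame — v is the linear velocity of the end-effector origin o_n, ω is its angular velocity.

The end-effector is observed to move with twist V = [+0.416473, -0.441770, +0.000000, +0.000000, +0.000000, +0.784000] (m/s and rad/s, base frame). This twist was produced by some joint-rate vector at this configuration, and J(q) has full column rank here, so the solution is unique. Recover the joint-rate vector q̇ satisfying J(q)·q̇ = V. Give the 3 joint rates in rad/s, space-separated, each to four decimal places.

0.9900 0.4050 -0.6110

o_n = [-0.2947, -0.1399, 1.0800]
J₁: ẑ×o_n = [0.1399, -0.2947, 0.0000], ω = ẑ
J2: z=[0.0000, 0.0000, 1.0000] o=[-0.0912, 0.0615, 0.5100] → [0.2014, -0.2035, 0.0000, 0.0000, 0.0000, 1.0000]
J3: z=[0.0000, 0.0000, 1.0000] o=[-0.4054, -0.4614, 1.0800] → [-0.3215, 0.1107, 0.0000, 0.0000, 0.0000, 1.0000]
q̇ = J⁺·V = [0.9900, 0.4050, -0.6110]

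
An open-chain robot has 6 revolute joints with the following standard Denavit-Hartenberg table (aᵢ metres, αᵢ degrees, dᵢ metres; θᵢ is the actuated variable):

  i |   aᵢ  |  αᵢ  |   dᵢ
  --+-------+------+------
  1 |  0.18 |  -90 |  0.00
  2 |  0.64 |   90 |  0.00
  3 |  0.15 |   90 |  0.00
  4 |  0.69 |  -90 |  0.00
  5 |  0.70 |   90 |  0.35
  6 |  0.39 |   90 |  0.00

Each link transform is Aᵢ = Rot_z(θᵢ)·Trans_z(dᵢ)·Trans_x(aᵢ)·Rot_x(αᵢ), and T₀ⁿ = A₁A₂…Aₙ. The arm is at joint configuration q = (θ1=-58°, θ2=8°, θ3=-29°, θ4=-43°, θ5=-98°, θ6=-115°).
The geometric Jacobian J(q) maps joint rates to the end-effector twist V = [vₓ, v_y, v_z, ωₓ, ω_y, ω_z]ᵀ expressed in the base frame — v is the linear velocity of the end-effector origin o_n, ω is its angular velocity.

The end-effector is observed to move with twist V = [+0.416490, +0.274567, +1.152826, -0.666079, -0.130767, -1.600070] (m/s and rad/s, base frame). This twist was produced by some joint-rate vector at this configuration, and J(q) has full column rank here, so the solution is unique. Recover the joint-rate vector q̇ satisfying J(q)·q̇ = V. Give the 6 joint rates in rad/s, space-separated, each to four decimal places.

0.1840 -0.9950 -0.6480 -0.4130 -0.9570 -0.6700

o_n = [-0.0992, -1.2628, -0.5443]
J₁: ẑ×o_n = [1.2628, -0.0992, 0.0000], ω = ẑ
J2: z=[0.8480, 0.5299, 0.0000] o=[0.0954, -0.1526, 0.0000] → [-0.2884, 0.4616, -0.8383, 0.8480, 0.5299, 0.0000]
J3: z=[0.0738, -0.1180, 0.9903] o=[0.4312, -0.6901, -0.0891] → [0.6208, -0.4917, -0.1048, 0.0738, -0.1180, 0.9903]
J4: z=[-0.9961, -0.0563, 0.0675] o=[0.4384, -0.8388, -0.1073] → [0.0532, -0.4715, 0.3920, -0.9961, -0.0563, 0.0675]
J5: z=[0.0866, -0.7625, 0.6412] o=[0.4278, -1.2836, -0.6348] → [-0.0823, -0.3458, -0.4001, 0.0866, -0.7625, 0.6412]
J6: z=[0.1538, 0.6461, 0.7476] o=[-0.2309, -1.5267, -0.2891] → [-0.3622, 0.1377, -0.0445, 0.1538, 0.6461, 0.7476]
q̇ = J⁺·V = [0.1840, -0.9950, -0.6480, -0.4130, -0.9570, -0.6700]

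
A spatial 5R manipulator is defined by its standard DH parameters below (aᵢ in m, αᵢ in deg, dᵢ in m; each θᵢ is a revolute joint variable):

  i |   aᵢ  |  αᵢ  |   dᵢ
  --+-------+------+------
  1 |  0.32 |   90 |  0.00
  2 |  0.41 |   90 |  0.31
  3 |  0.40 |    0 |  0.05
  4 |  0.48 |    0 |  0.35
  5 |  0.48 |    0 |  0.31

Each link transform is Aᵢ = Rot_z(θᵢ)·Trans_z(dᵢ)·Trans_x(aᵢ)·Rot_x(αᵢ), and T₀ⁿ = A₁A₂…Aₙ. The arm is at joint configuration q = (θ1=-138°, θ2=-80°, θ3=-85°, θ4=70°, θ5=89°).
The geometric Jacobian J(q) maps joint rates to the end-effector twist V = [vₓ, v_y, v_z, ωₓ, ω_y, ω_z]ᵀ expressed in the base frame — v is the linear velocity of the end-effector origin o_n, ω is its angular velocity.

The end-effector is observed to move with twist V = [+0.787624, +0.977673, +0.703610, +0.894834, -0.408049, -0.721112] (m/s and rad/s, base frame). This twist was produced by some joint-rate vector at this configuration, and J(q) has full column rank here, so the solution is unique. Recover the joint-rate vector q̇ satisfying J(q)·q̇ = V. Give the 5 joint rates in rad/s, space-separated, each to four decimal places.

-0.6520 -0.9020 -0.3340 0.9550 -0.2230

o_n = [-0.0189, 0.3176, -1.1483]
J₁: ẑ×o_n = [-0.3176, -0.0189, 0.0000], ω = ẑ
J2: z=[-0.6691, 0.7431, 0.0000] o=[-0.2378, -0.2141, 0.0000] → [-0.8533, -0.7684, -0.5185, -0.6691, 0.7431, 0.0000]
J3: z=[0.7319, 0.6590, -0.1736] o=[-0.4981, -0.0314, -0.4038] → [-0.4300, 0.4617, -0.0604, 0.7319, 0.6590, -0.1736]
J4: z=[0.7319, 0.6590, -0.1736] o=[-0.1994, -0.2986, -0.4468] → [-0.3553, 0.4821, 0.3321, 0.7319, 0.6590, -0.1736]
J5: z=[0.7319, 0.6590, -0.1736] o=[0.0800, -0.2142, -0.9642] → [-0.0290, 0.1519, 0.4544, 0.7319, 0.6590, -0.1736]
q̇ = J⁺·V = [-0.6520, -0.9020, -0.3340, 0.9550, -0.2230]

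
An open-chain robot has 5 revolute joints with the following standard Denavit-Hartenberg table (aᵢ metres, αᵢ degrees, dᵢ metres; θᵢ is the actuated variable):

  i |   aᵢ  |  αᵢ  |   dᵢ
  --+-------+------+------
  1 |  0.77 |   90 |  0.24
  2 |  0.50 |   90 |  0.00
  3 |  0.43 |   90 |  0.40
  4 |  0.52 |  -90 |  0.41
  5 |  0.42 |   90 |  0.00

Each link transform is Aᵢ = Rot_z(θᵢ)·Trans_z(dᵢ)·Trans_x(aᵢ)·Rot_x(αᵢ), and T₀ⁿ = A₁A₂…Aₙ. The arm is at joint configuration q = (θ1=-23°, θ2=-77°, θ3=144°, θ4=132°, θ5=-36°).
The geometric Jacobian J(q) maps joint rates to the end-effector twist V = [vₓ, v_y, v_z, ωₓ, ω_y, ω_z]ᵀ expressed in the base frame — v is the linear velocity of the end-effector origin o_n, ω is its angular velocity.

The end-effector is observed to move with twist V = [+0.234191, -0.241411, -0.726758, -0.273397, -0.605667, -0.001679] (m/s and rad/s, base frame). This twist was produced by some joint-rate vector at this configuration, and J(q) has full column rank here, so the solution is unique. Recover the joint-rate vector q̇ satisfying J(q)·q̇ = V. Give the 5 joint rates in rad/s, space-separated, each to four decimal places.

o_n = [-0.1895, -0.4041, -0.9716]
J₁: ẑ×o_n = [0.4041, -0.1895, 0.0000], ω = ẑ
J2: z=[-0.3907, -0.9205, 0.0000] o=[0.7088, -0.3009, 0.2400] → [1.1153, -0.4734, -0.7865, -0.3907, -0.9205, 0.0000]
J3: z=[-0.8969, 0.3807, -0.2250] o=[0.8123, -0.3448, -0.2472] → [-0.2891, -0.4244, 0.4346, -0.8969, 0.3807, -0.2250]
J4: z=[-0.1944, -0.7964, -0.5727] o=[0.2828, -0.3946, 0.0018] → [0.7698, 0.0812, -0.3743, -0.1944, -0.7964, -0.5727]
J5: z=[0.8953, 0.0945, -0.4353] o=[-0.0053, -0.4105, -0.5942] → [-0.0329, 0.4181, 0.0231, 0.8953, 0.0945, -0.4353]
q̇ = J⁺·V = [-0.9450, 0.6900, -0.8560, -0.5630, -0.9840]

-0.9450 0.6900 -0.8560 -0.5630 -0.9840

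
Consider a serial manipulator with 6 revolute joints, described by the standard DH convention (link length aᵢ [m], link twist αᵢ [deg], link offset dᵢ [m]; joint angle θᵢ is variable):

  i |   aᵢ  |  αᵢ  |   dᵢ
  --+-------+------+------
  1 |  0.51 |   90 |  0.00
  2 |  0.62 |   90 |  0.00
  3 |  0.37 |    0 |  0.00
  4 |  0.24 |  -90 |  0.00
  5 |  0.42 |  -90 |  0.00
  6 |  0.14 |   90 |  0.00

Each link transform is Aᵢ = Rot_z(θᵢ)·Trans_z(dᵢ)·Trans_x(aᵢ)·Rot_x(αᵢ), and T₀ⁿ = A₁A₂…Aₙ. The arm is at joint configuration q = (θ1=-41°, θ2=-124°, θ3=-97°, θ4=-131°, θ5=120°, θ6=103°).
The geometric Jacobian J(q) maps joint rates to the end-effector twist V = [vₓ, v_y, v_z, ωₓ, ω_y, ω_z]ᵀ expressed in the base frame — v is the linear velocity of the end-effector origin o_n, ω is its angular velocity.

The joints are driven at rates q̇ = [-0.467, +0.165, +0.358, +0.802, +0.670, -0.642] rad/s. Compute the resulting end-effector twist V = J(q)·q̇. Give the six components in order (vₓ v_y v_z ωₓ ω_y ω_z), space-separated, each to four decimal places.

o_n = [0.4817, -0.0981, -0.7234]
J₁: ẑ×o_n = [0.0981, 0.4817, -0.0000], ω = ẑ
J2: z=[-0.6561, -0.7547, 0.0000] o=[0.3849, -0.3346, 0.0000] → [0.5460, -0.4746, -0.0821, -0.6561, -0.7547, 0.0000]
J3: z=[-0.6257, 0.5439, 0.5592] o=[0.1232, -0.1071, -0.5140] → [-0.1190, 0.0694, -0.2006, -0.6257, 0.5439, 0.5592]
J4: z=[-0.6257, 0.5439, 0.5592] o=[0.3832, 0.1535, -0.4766] → [0.0064, -0.0994, 0.1039, -0.6257, 0.5439, 0.5592]
J5: z=[0.7526, 0.2324, 0.6161] o=[0.3340, -0.0400, -0.3435] → [-0.0525, 0.3770, -0.0780, 0.7526, 0.2324, 0.6161]
J6: z=[-0.1352, 0.9703, -0.2008] o=[0.6046, -0.0685, -0.6634] → [-0.0642, 0.0166, 0.1233, -0.1352, 0.9703, -0.2008]
V = J·q̇ = [0.0129, -0.1162, -0.1335, -0.2430, 0.0392, 0.7234]

0.0129 -0.1162 -0.1335 -0.2430 0.0392 0.7234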